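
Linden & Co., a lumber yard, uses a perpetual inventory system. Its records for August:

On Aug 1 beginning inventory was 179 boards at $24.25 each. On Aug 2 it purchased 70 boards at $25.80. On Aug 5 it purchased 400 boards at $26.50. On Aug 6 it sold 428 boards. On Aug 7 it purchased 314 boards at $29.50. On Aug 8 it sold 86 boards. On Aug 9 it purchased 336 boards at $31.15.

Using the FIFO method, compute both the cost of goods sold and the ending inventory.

COGS = $13,169.25; ending inventory = $23,306.90

Aug 6, 428 sold [FIFO — oldest first]: 179 @ $24.25 + 70 @ $25.80 + 179 @ $26.50 = $10,890.25
Aug 8, 86 sold [FIFO — oldest first]: 86 @ $26.50 = $2,279.00
Total COGS = $10,890.25 + $2,279.00 = $13,169.25
Ending inventory: 135 @ $26.50 + 314 @ $29.50 + 336 @ $31.15 = $23,306.90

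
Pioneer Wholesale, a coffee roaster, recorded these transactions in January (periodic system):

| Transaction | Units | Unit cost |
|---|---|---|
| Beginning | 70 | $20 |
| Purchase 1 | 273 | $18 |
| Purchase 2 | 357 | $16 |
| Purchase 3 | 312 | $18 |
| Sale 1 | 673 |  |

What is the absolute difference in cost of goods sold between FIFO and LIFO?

$194

FIFO COGS: 70 @ $20 + 273 @ $18 + 330 @ $16 = $11,594
LIFO COGS: 312 @ $18 + 357 @ $16 + 4 @ $18 = $11,400
Difference = |$11,594 − $11,400| = $194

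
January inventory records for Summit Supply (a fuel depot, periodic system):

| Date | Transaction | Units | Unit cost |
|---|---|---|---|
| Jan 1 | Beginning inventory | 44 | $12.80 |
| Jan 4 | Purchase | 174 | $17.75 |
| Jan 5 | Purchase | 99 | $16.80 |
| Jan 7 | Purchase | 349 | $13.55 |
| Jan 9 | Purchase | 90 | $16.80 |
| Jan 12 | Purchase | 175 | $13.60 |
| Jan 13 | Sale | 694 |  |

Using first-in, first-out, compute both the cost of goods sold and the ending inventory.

COGS = $10,514.25; ending inventory = $3,421.60

Jan 13, 694 sold [FIFO — oldest first]: 44 @ $12.80 + 174 @ $17.75 + 99 @ $16.80 + 349 @ $13.55 + 28 @ $16.80 = $10,514.25
Ending inventory: 62 @ $16.80 + 175 @ $13.60 = $3,421.60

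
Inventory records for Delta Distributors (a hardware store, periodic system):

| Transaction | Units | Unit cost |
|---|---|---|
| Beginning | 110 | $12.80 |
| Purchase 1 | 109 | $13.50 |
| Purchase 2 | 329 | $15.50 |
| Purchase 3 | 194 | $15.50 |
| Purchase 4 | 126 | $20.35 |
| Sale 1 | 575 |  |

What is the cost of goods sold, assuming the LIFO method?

Sale 1 (575) [LIFO — newest first]: 126 @ $20.35 + 194 @ $15.50 + 255 @ $15.50 = $9,523.60
Ending inventory: 110 @ $12.80 + 109 @ $13.50 + 74 @ $15.50 = $4,026.50

COGS = $9,523.60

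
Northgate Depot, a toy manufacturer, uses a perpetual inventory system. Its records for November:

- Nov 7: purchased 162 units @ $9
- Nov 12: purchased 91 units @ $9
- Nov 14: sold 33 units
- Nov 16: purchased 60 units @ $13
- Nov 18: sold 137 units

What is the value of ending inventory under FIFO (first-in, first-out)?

Ending inventory = $1,527

Nov 14, 33 sold [FIFO — oldest first]: 33 @ $9 = $297
Nov 18, 137 sold [FIFO — oldest first]: 129 @ $9 + 8 @ $9 = $1,233
Total COGS = $297 + $1,233 = $1,530
Ending inventory: 83 @ $9 + 60 @ $13 = $1,527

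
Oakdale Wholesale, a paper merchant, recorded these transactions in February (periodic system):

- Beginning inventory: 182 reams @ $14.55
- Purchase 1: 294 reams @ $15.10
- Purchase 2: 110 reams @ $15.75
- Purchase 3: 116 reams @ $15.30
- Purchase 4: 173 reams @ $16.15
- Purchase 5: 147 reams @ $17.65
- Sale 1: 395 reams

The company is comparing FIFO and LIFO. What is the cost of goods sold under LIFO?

COGS = $6,536.00

FIFO COGS: 182 @ $14.55 + 213 @ $15.10 = $5,864.40
LIFO COGS: 147 @ $17.65 + 173 @ $16.15 + 75 @ $15.30 = $6,536.00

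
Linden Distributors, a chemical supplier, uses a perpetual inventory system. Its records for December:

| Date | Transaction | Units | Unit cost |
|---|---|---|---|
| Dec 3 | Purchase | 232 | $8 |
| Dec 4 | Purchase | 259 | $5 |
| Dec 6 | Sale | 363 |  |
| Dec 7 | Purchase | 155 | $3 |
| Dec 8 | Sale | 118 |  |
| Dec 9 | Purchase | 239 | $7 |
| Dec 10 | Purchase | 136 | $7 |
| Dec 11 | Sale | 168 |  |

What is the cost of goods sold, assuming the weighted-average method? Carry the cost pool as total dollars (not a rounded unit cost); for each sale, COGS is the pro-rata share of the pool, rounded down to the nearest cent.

COGS = $3,915.95

After Dec 3: 232 on hand, pool $1,856.00 (≈ $8.0000 each)
After Dec 4: 491 on hand, pool $3,151.00 (≈ $6.4175 each)
Dec 6, sell 363: 363/491 × $3,151.00 → $2,329.55
After Dec 7: 283 on hand, pool $1,286.45 (≈ $4.5458 each)
Dec 8, sell 118: 118/283 × $1,286.45 → $536.39
After Dec 9: 404 on hand, pool $2,423.06 (≈ $5.9977 each)
After Dec 10: 540 on hand, pool $3,375.06 (≈ $6.2501 each)
Dec 11, sell 168: 168/540 × $3,375.06 → $1,050.01
Total COGS = $2,329.55 + $536.39 + $1,050.01 = $3,915.95
Ending inventory (cost pool remaining) = $2,325.05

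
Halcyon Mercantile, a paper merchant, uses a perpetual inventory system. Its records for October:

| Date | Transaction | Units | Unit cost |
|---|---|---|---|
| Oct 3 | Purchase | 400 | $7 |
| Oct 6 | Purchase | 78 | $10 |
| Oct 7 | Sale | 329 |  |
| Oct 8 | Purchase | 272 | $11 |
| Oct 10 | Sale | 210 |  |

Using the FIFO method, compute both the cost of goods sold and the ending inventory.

COGS = $4,251; ending inventory = $2,321

Oct 7, 329 sold [FIFO — oldest first]: 329 @ $7 = $2,303
Oct 10, 210 sold [FIFO — oldest first]: 71 @ $7 + 78 @ $10 + 61 @ $11 = $1,948
Total COGS = $2,303 + $1,948 = $4,251
Ending inventory: 211 @ $11 = $2,321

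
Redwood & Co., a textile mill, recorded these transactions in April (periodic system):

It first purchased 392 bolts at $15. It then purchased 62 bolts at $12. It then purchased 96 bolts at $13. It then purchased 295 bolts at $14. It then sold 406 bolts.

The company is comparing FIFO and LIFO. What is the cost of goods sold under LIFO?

FIFO COGS: 392 @ $15 + 14 @ $12 = $6,048
LIFO COGS: 295 @ $14 + 96 @ $13 + 15 @ $12 = $5,558

COGS = $5,558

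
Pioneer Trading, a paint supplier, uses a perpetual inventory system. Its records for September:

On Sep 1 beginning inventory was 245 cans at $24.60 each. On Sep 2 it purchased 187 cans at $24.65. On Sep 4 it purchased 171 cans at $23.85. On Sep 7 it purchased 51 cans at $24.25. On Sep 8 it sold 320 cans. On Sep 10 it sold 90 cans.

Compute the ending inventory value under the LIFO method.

Ending inventory = $6,002.40

Sep 8, 320 sold [LIFO — newest first]: 51 @ $24.25 + 171 @ $23.85 + 98 @ $24.65 = $7,730.80
Sep 10, 90 sold [LIFO — newest first]: 89 @ $24.65 + 1 @ $24.60 = $2,218.45
Total COGS = $7,730.80 + $2,218.45 = $9,949.25
Ending inventory: 244 @ $24.60 = $6,002.40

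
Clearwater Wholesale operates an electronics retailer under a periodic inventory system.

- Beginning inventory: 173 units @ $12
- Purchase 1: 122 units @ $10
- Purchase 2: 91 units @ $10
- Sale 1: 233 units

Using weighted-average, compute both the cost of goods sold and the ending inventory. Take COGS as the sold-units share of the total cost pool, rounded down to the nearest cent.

COGS = $2,538.85; ending inventory = $1,667.15

Sale 1, sell 233: 233/386 × $4,206.00 → $2,538.85
Ending inventory (cost pool remaining) = $1,667.15
Check: goods available $4,206.00 = COGS $2,538.85 + ending $1,667.15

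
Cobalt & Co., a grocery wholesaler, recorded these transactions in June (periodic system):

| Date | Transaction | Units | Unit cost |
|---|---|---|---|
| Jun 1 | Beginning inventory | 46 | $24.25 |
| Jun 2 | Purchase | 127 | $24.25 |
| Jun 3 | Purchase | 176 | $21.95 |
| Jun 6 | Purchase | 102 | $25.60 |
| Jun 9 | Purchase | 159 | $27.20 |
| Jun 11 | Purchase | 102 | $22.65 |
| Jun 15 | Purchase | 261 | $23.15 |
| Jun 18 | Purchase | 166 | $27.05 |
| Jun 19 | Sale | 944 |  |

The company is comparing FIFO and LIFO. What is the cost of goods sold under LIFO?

FIFO COGS: 46 @ $24.25 + 127 @ $24.25 + 176 @ $21.95 + 102 @ $25.60 + 159 @ $27.20 + 102 @ $22.65 + 232 @ $23.15 = $22,675.55
LIFO COGS: 166 @ $27.05 + 261 @ $23.15 + 102 @ $22.65 + 159 @ $27.20 + 102 @ $25.60 + 154 @ $21.95 = $23,159.05

COGS = $23,159.05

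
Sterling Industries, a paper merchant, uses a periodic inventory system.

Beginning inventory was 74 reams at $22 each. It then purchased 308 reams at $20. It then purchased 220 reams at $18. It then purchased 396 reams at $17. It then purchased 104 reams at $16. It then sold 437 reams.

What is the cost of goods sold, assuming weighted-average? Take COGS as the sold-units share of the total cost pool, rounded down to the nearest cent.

Sale 1, sell 437: 437/1102 × $20,144.00 → $7,988.13
Ending inventory (cost pool remaining) = $12,155.87

COGS = $7,988.13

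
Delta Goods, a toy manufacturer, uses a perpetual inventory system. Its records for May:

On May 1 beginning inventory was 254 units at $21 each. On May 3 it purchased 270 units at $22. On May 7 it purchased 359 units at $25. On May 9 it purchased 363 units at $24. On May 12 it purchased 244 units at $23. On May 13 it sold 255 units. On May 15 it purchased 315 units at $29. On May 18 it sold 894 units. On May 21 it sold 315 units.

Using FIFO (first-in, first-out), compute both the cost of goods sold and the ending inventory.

May 13, 255 sold [FIFO — oldest first]: 254 @ $21 + 1 @ $22 = $5,356
May 18, 894 sold [FIFO — oldest first]: 269 @ $22 + 359 @ $25 + 266 @ $24 = $21,277
May 21, 315 sold [FIFO — oldest first]: 97 @ $24 + 218 @ $23 = $7,342
Total COGS = $5,356 + $21,277 + $7,342 = $33,975
Ending inventory: 26 @ $23 + 315 @ $29 = $9,733

COGS = $33,975; ending inventory = $9,733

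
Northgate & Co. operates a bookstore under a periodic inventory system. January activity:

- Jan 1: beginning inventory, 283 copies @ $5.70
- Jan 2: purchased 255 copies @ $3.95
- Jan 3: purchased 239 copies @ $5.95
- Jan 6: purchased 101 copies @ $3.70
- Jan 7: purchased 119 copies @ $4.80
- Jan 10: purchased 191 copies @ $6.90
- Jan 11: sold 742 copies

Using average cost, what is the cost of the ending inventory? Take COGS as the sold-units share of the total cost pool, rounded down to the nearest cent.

Ending inventory = $2,367.11

Jan 11, sell 742: 742/1188 × $6,305.20 → $3,938.09
Ending inventory (cost pool remaining) = $2,367.11
Check: goods available $6,305.20 = COGS $3,938.09 + ending $2,367.11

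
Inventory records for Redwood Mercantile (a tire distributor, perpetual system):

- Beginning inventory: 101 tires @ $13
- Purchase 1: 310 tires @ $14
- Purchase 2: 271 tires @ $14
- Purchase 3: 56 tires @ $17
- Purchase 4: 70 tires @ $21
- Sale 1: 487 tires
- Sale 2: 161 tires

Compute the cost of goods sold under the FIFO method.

COGS = $8,971

Sale 1 (487) [FIFO — oldest first]: 101 @ $13 + 310 @ $14 + 76 @ $14 = $6,717
Sale 2 (161) [FIFO — oldest first]: 161 @ $14 = $2,254
Total COGS = $6,717 + $2,254 = $8,971
Ending inventory: 34 @ $14 + 56 @ $17 + 70 @ $21 = $2,898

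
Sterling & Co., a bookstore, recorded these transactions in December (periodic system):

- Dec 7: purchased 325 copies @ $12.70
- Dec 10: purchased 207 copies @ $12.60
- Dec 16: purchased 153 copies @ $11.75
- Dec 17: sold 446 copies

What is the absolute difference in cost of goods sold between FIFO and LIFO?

$153.95

FIFO COGS: 325 @ $12.70 + 121 @ $12.60 = $5,652.10
LIFO COGS: 153 @ $11.75 + 207 @ $12.60 + 86 @ $12.70 = $5,498.15
Difference = |$5,652.10 − $5,498.15| = $153.95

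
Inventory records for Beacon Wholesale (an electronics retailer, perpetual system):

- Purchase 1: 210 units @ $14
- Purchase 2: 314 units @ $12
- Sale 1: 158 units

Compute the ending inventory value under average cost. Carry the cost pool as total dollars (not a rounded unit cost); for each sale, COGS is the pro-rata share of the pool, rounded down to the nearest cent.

After Purchase 1: 210 on hand, pool $2,940.00 (≈ $14.0000 each)
After Purchase 2: 524 on hand, pool $6,708.00 (≈ $12.8015 each)
Sale 1, sell 158: 158/524 × $6,708.00 → $2,022.64
Ending inventory (cost pool remaining) = $4,685.36

Ending inventory = $4,685.36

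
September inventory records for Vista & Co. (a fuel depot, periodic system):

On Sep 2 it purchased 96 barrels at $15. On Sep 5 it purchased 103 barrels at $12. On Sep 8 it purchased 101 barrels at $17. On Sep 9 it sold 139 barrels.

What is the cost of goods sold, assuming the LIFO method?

Sep 9, 139 sold [LIFO — newest first]: 101 @ $17 + 38 @ $12 = $2,173
Ending inventory: 96 @ $15 + 65 @ $12 = $2,220
Check: goods available $4,393 = COGS $2,173 + ending $2,220

COGS = $2,173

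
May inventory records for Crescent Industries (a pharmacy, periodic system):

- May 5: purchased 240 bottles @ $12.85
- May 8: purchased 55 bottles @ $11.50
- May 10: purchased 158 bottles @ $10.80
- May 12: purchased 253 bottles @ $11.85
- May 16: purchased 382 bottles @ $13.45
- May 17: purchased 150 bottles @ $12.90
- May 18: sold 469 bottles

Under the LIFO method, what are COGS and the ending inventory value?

COGS = $6,225.55; ending inventory = $9,268.30

May 18, 469 sold [LIFO — newest first]: 150 @ $12.90 + 319 @ $13.45 = $6,225.55
Ending inventory: 240 @ $12.85 + 55 @ $11.50 + 158 @ $10.80 + 253 @ $11.85 + 63 @ $13.45 = $9,268.30
Check: goods available $15,493.85 = COGS $6,225.55 + ending $9,268.30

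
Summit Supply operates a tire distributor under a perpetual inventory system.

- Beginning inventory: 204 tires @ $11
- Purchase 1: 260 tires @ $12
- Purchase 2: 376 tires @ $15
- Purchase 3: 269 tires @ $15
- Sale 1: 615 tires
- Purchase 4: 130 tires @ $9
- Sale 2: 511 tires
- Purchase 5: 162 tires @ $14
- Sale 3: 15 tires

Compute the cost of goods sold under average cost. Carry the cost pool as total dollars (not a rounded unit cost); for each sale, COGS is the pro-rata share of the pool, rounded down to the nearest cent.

COGS = $14,985.42

After Beginning: 204 on hand, pool $2,244.00 (≈ $11.0000 each)
After Purchase 1: 464 on hand, pool $5,364.00 (≈ $11.5603 each)
After Purchase 2: 840 on hand, pool $11,004.00 (≈ $13.1000 each)
After Purchase 3: 1109 on hand, pool $15,039.00 (≈ $13.5609 each)
Sale 1, sell 615: 615/1109 × $15,039.00 → $8,339.93
After Purchase 4: 624 on hand, pool $7,869.07 (≈ $12.6107 each)
Sale 2, sell 511: 511/624 × $7,869.07 → $6,444.06
After Purchase 5: 275 on hand, pool $3,693.01 (≈ $13.4291 each)
Sale 3, sell 15: 15/275 × $3,693.01 → $201.43
Total COGS = $8,339.93 + $6,444.06 + $201.43 = $14,985.42
Ending inventory (cost pool remaining) = $3,491.58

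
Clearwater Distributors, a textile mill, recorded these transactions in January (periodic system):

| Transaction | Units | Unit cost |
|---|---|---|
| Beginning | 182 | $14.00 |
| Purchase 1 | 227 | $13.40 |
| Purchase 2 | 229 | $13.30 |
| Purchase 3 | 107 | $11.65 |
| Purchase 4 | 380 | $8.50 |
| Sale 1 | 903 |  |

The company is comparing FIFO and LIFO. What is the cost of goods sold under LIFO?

COGS = $10,028.05

FIFO COGS: 182 @ $14.00 + 227 @ $13.40 + 229 @ $13.30 + 107 @ $11.65 + 158 @ $8.50 = $11,225.05
LIFO COGS: 380 @ $8.50 + 107 @ $11.65 + 229 @ $13.30 + 187 @ $13.40 = $10,028.05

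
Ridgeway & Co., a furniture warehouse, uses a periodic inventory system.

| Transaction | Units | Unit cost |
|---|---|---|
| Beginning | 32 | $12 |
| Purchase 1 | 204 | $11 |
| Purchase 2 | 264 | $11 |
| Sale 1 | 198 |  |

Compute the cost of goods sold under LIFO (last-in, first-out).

COGS = $2,178

Sale 1 (198) [LIFO — newest first]: 198 @ $11 = $2,178
Ending inventory: 32 @ $12 + 204 @ $11 + 66 @ $11 = $3,354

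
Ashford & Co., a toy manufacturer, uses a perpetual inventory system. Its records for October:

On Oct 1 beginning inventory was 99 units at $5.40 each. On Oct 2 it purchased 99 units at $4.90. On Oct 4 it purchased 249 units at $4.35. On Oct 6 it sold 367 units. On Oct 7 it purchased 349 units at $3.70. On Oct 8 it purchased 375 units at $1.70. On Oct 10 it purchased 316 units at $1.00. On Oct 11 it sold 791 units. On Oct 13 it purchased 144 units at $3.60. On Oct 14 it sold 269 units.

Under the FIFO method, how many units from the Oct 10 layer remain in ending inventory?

60

Oct 6, 367 sold [FIFO — oldest first]: 99 @ $5.40 + 99 @ $4.90 + 169 @ $4.35 = $1,754.85
Oct 11, 791 sold [FIFO — oldest first]: 80 @ $4.35 + 349 @ $3.70 + 362 @ $1.70 = $2,254.70
Oct 14, 269 sold [FIFO — oldest first]: 13 @ $1.70 + 256 @ $1.00 = $278.10
Total COGS = $1,754.85 + $2,254.70 + $278.10 = $4,287.65
Ending inventory: 60 @ $1.00 + 144 @ $3.60 = $578.40
Check: goods available $4,866.05 = COGS $4,287.65 + ending $578.40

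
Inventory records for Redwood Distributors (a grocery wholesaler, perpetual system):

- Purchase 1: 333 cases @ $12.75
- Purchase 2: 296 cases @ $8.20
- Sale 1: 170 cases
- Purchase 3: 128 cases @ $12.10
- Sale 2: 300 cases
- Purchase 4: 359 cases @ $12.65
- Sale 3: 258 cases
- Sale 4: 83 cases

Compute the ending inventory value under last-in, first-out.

Sale 1 (170) [LIFO — newest first]: 170 @ $8.20 = $1,394.00
Sale 2 (300) [LIFO — newest first]: 128 @ $12.10 + 126 @ $8.20 + 46 @ $12.75 = $3,168.50
Sale 3 (258) [LIFO — newest first]: 258 @ $12.65 = $3,263.70
Sale 4 (83) [LIFO — newest first]: 83 @ $12.65 = $1,049.95
Total COGS = $1,394.00 + $3,168.50 + $3,263.70 + $1,049.95 = $8,876.15
Ending inventory: 287 @ $12.75 + 18 @ $12.65 = $3,886.95

Ending inventory = $3,886.95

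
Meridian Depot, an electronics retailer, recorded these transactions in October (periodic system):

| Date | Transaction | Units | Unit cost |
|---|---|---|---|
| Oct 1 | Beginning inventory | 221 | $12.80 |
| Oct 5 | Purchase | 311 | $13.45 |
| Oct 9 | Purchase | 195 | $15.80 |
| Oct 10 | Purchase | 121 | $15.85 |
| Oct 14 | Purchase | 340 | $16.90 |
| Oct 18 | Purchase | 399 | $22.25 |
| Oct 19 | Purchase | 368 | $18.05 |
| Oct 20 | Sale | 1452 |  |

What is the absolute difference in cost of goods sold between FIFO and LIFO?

$3,024.45

FIFO COGS: 221 @ $12.80 + 311 @ $13.45 + 195 @ $15.80 + 121 @ $15.85 + 340 @ $16.90 + 264 @ $22.25 = $23,630.60
LIFO COGS: 368 @ $18.05 + 399 @ $22.25 + 340 @ $16.90 + 121 @ $15.85 + 195 @ $15.80 + 29 @ $13.45 = $26,655.05
Difference = |$23,630.60 − $26,655.05| = $3,024.45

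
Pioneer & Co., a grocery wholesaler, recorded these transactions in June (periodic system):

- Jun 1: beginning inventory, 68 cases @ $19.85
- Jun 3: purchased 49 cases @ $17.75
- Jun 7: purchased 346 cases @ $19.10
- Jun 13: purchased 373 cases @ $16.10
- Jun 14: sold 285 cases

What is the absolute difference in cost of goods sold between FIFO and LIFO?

$839.85

FIFO COGS: 68 @ $19.85 + 49 @ $17.75 + 168 @ $19.10 = $5,428.35
LIFO COGS: 285 @ $16.10 = $4,588.50
Difference = |$5,428.35 − $4,588.50| = $839.85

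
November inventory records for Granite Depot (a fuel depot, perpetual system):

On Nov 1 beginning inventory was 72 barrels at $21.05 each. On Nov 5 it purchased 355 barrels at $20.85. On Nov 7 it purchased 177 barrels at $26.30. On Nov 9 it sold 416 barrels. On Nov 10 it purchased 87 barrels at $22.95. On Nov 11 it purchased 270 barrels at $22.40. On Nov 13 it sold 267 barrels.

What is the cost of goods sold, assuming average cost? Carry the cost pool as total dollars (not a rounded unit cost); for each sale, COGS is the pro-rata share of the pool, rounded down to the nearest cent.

After Nov 1: 72 on hand, pool $1,515.60 (≈ $21.0500 each)
After Nov 5: 427 on hand, pool $8,917.35 (≈ $20.8837 each)
After Nov 7: 604 on hand, pool $13,572.45 (≈ $22.4709 each)
Nov 9, sell 416: 416/604 × $13,572.45 → $9,347.91
After Nov 10: 275 on hand, pool $6,221.19 (≈ $22.6225 each)
After Nov 11: 545 on hand, pool $12,269.19 (≈ $22.5123 each)
Nov 13, sell 267: 267/545 × $12,269.19 → $6,010.77
Total COGS = $9,347.91 + $6,010.77 = $15,358.68
Ending inventory (cost pool remaining) = $6,258.42

COGS = $15,358.68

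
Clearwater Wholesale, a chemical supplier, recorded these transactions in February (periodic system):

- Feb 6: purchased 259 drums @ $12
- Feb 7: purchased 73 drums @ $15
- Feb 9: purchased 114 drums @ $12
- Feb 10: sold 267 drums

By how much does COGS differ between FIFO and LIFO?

FIFO COGS: 259 @ $12 + 8 @ $15 = $3,228
LIFO COGS: 114 @ $12 + 73 @ $15 + 80 @ $12 = $3,423
Difference = |$3,228 − $3,423| = $195

$195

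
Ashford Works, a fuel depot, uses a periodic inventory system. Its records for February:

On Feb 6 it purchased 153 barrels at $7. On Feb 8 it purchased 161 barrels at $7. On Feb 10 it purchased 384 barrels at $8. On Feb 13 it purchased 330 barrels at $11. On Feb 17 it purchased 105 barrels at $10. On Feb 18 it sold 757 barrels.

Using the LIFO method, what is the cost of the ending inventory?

Ending inventory = $2,694

Feb 18, 757 sold [LIFO — newest first]: 105 @ $10 + 330 @ $11 + 322 @ $8 = $7,256
Ending inventory: 153 @ $7 + 161 @ $7 + 62 @ $8 = $2,694
Check: goods available $9,950 = COGS $7,256 + ending $2,694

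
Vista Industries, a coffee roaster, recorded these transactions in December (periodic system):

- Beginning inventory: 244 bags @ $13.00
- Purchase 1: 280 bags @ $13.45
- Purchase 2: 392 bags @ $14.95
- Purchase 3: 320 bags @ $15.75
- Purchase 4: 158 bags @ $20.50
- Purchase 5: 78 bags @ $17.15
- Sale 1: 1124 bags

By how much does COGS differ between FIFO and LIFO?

$1,769.90

FIFO COGS: 244 @ $13.00 + 280 @ $13.45 + 392 @ $14.95 + 208 @ $15.75 = $16,074.40
LIFO COGS: 78 @ $17.15 + 158 @ $20.50 + 320 @ $15.75 + 392 @ $14.95 + 176 @ $13.45 = $17,844.30
Difference = |$16,074.40 − $17,844.30| = $1,769.90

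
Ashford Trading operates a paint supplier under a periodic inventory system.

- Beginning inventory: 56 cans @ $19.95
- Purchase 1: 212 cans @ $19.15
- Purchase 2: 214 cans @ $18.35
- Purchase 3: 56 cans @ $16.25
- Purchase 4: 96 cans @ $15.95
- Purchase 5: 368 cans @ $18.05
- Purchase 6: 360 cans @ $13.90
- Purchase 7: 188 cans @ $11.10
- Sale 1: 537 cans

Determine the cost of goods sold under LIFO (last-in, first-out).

Sale 1 (537) [LIFO — newest first]: 188 @ $11.10 + 349 @ $13.90 = $6,937.90
Ending inventory: 56 @ $19.95 + 212 @ $19.15 + 214 @ $18.35 + 56 @ $16.25 + 96 @ $15.95 + 368 @ $18.05 + 11 @ $13.90 = $18,340.40

COGS = $6,937.90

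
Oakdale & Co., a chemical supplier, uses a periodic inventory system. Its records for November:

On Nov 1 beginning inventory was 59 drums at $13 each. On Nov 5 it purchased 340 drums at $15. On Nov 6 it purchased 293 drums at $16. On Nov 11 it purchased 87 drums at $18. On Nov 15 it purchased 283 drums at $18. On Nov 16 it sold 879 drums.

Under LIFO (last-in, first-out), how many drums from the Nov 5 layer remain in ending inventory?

124

Nov 16, 879 sold [LIFO — newest first]: 283 @ $18 + 87 @ $18 + 293 @ $16 + 216 @ $15 = $14,588
Ending inventory: 59 @ $13 + 124 @ $15 = $2,627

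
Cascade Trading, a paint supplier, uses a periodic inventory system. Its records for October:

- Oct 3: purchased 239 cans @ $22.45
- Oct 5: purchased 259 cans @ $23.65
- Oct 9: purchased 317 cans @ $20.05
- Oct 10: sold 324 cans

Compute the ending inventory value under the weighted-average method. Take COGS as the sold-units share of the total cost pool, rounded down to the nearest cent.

Oct 10, sell 324: 324/815 × $17,846.75 → $7,094.90
Ending inventory (cost pool remaining) = $10,751.85

Ending inventory = $10,751.85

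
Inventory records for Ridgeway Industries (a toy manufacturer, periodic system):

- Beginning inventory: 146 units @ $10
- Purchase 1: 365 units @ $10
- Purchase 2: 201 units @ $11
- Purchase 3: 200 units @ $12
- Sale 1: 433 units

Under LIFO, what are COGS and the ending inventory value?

Sale 1 (433) [LIFO — newest first]: 200 @ $12 + 201 @ $11 + 32 @ $10 = $4,931
Ending inventory: 146 @ $10 + 333 @ $10 = $4,790

COGS = $4,931; ending inventory = $4,790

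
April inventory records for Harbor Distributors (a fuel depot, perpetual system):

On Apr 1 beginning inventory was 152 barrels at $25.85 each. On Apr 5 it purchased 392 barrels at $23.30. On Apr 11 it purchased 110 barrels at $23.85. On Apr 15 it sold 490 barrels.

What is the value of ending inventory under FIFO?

Apr 15, 490 sold [FIFO — oldest first]: 152 @ $25.85 + 338 @ $23.30 = $11,804.60
Ending inventory: 54 @ $23.30 + 110 @ $23.85 = $3,881.70

Ending inventory = $3,881.70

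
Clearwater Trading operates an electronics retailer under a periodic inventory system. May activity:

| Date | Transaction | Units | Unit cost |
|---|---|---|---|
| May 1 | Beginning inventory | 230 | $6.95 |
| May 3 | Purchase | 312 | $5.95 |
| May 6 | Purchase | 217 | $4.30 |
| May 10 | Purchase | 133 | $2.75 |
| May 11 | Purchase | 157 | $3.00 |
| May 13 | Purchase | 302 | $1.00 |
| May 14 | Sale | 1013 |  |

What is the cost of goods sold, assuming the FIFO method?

May 14, 1013 sold [FIFO — oldest first]: 230 @ $6.95 + 312 @ $5.95 + 217 @ $4.30 + 133 @ $2.75 + 121 @ $3.00 = $5,116.75
Ending inventory: 36 @ $3.00 + 302 @ $1.00 = $410.00

COGS = $5,116.75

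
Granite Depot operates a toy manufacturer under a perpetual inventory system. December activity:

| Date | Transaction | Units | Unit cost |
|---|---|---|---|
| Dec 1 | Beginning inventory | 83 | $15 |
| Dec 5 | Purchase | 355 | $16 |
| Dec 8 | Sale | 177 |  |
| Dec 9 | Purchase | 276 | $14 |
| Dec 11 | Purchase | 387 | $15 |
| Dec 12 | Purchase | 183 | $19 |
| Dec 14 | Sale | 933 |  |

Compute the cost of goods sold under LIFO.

COGS = $17,370

Dec 8, 177 sold [LIFO — newest first]: 177 @ $16 = $2,832
Dec 14, 933 sold [LIFO — newest first]: 183 @ $19 + 387 @ $15 + 276 @ $14 + 87 @ $16 = $14,538
Total COGS = $2,832 + $14,538 = $17,370
Ending inventory: 83 @ $15 + 91 @ $16 = $2,701
Check: goods available $20,071 = COGS $17,370 + ending $2,701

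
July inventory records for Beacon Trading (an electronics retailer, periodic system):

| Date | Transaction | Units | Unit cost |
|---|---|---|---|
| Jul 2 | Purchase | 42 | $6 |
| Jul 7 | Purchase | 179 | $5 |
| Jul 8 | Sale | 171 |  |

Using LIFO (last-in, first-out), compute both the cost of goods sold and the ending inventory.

Jul 8, 171 sold [LIFO — newest first]: 171 @ $5 = $855
Ending inventory: 42 @ $6 + 8 @ $5 = $292

COGS = $855; ending inventory = $292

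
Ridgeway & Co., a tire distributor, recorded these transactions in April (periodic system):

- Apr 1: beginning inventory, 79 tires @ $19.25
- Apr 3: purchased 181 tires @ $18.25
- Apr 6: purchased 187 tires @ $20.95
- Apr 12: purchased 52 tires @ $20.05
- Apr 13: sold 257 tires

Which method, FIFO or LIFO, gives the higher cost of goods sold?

FIFO COGS: 79 @ $19.25 + 178 @ $18.25 = $4,769.25
LIFO COGS: 52 @ $20.05 + 187 @ $20.95 + 18 @ $18.25 = $5,288.75

LIFO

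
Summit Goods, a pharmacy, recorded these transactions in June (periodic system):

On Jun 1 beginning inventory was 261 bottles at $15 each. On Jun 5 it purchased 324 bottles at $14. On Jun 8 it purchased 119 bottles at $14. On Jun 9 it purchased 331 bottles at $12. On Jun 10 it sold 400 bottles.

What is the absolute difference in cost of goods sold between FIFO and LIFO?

$923

FIFO COGS: 261 @ $15 + 139 @ $14 = $5,861
LIFO COGS: 331 @ $12 + 69 @ $14 = $4,938
Difference = |$5,861 − $4,938| = $923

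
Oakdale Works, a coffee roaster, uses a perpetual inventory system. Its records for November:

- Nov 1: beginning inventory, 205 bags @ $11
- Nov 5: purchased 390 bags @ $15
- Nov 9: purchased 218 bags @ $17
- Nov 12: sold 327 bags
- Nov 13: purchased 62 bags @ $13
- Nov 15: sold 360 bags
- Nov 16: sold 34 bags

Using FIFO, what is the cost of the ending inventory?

Ending inventory = $2,370

Nov 12, 327 sold [FIFO — oldest first]: 205 @ $11 + 122 @ $15 = $4,085
Nov 15, 360 sold [FIFO — oldest first]: 268 @ $15 + 92 @ $17 = $5,584
Nov 16, 34 sold [FIFO — oldest first]: 34 @ $17 = $578
Total COGS = $4,085 + $5,584 + $578 = $10,247
Ending inventory: 92 @ $17 + 62 @ $13 = $2,370
Check: goods available $12,617 = COGS $10,247 + ending $2,370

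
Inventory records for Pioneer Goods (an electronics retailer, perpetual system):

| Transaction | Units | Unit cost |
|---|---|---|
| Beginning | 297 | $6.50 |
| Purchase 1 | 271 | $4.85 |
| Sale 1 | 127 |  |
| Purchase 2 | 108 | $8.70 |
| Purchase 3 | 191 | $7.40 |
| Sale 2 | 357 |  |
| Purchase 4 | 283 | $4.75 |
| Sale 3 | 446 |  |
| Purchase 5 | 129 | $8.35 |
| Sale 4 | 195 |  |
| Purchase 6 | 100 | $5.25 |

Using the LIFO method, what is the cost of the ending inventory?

Ending inventory = $1,526.00

Sale 1 (127) [LIFO — newest first]: 127 @ $4.85 = $615.95
Sale 2 (357) [LIFO — newest first]: 191 @ $7.40 + 108 @ $8.70 + 58 @ $4.85 = $2,634.30
Sale 3 (446) [LIFO — newest first]: 283 @ $4.75 + 86 @ $4.85 + 77 @ $6.50 = $2,261.85
Sale 4 (195) [LIFO — newest first]: 129 @ $8.35 + 66 @ $6.50 = $1,506.15
Total COGS = $615.95 + $2,634.30 + $2,261.85 + $1,506.15 = $7,018.25
Ending inventory: 154 @ $6.50 + 100 @ $5.25 = $1,526.00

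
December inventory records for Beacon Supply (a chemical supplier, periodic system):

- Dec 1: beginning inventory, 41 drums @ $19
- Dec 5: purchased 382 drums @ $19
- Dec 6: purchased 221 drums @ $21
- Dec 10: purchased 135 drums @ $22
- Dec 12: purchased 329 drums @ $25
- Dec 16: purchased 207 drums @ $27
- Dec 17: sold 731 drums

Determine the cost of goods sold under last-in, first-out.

COGS = $18,044

Dec 17, 731 sold [LIFO — newest first]: 207 @ $27 + 329 @ $25 + 135 @ $22 + 60 @ $21 = $18,044
Ending inventory: 41 @ $19 + 382 @ $19 + 161 @ $21 = $11,418
Check: goods available $29,462 = COGS $18,044 + ending $11,418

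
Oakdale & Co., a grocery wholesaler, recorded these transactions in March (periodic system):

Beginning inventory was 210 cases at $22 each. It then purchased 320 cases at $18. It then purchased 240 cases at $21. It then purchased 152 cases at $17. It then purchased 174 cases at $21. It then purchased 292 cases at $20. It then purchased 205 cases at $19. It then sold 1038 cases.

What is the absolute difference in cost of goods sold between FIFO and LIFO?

$48

FIFO COGS: 210 @ $22 + 320 @ $18 + 240 @ $21 + 152 @ $17 + 116 @ $21 = $20,440
LIFO COGS: 205 @ $19 + 292 @ $20 + 174 @ $21 + 152 @ $17 + 215 @ $21 = $20,488
Difference = |$20,440 − $20,488| = $48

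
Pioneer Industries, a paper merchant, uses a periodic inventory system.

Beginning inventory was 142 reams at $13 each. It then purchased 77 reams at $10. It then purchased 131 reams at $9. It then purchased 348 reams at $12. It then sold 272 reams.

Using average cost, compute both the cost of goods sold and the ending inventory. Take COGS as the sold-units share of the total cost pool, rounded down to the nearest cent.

COGS = $3,106.17; ending inventory = $4,864.83

Sale 1, sell 272: 272/698 × $7,971.00 → $3,106.17
Ending inventory (cost pool remaining) = $4,864.83
Check: goods available $7,971.00 = COGS $3,106.17 + ending $4,864.83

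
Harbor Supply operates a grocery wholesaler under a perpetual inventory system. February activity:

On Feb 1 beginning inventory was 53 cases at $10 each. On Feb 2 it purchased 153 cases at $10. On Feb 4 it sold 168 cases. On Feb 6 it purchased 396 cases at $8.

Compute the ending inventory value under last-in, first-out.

Ending inventory = $3,548

Feb 4, 168 sold [LIFO — newest first]: 153 @ $10 + 15 @ $10 = $1,680
Ending inventory: 38 @ $10 + 396 @ $8 = $3,548
Check: goods available $5,228 = COGS $1,680 + ending $3,548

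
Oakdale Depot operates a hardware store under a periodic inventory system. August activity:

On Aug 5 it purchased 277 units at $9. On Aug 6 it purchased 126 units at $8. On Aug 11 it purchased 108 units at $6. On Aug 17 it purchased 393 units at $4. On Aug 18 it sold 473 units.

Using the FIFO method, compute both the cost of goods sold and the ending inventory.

Aug 18, 473 sold [FIFO — oldest first]: 277 @ $9 + 126 @ $8 + 70 @ $6 = $3,921
Ending inventory: 38 @ $6 + 393 @ $4 = $1,800

COGS = $3,921; ending inventory = $1,800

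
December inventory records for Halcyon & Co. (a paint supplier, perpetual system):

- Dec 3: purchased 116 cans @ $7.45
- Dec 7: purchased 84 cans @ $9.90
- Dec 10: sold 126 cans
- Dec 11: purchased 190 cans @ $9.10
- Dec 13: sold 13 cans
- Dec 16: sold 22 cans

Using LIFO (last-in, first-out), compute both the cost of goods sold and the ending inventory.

COGS = $1,463.00; ending inventory = $1,961.80

Dec 10, 126 sold [LIFO — newest first]: 84 @ $9.90 + 42 @ $7.45 = $1,144.50
Dec 13, 13 sold [LIFO — newest first]: 13 @ $9.10 = $118.30
Dec 16, 22 sold [LIFO — newest first]: 22 @ $9.10 = $200.20
Total COGS = $1,144.50 + $118.30 + $200.20 = $1,463.00
Ending inventory: 74 @ $7.45 + 155 @ $9.10 = $1,961.80
Check: goods available $3,424.80 = COGS $1,463.00 + ending $1,961.80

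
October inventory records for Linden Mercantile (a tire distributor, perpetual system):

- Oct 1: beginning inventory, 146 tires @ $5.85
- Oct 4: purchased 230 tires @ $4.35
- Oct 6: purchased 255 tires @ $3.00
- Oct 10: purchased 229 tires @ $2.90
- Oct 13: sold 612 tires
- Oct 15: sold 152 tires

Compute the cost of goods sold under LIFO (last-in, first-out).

COGS = $2,722.10

Oct 13, 612 sold [LIFO — newest first]: 229 @ $2.90 + 255 @ $3.00 + 128 @ $4.35 = $1,985.90
Oct 15, 152 sold [LIFO — newest first]: 102 @ $4.35 + 50 @ $5.85 = $736.20
Total COGS = $1,985.90 + $736.20 = $2,722.10
Ending inventory: 96 @ $5.85 = $561.60
Check: goods available $3,283.70 = COGS $2,722.10 + ending $561.60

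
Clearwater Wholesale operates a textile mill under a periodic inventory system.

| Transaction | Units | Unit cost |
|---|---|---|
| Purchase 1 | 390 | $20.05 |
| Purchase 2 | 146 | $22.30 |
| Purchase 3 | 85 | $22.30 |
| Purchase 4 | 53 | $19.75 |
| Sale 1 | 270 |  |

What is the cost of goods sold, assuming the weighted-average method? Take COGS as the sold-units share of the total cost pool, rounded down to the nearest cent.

Sale 1, sell 270: 270/674 × $14,017.55 → $5,615.33
Ending inventory (cost pool remaining) = $8,402.22

COGS = $5,615.33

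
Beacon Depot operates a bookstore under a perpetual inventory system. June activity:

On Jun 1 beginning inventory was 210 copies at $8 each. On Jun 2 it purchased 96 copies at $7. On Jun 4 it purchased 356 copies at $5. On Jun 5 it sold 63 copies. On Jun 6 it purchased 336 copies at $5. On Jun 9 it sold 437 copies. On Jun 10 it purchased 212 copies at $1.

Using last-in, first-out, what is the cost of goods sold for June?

Jun 5, 63 sold [LIFO — newest first]: 63 @ $5 = $315
Jun 9, 437 sold [LIFO — newest first]: 336 @ $5 + 101 @ $5 = $2,185
Total COGS = $315 + $2,185 = $2,500
Ending inventory: 210 @ $8 + 96 @ $7 + 192 @ $5 + 212 @ $1 = $3,524

COGS = $2,500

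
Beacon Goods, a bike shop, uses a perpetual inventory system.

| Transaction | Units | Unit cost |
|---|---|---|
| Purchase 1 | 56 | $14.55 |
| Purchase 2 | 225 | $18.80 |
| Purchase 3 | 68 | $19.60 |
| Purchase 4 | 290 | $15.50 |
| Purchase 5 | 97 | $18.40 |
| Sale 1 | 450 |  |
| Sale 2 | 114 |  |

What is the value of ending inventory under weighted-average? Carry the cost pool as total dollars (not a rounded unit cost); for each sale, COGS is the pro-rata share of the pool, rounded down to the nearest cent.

Ending inventory = $2,957.99

After Purchase 1: 56 on hand, pool $814.80 (≈ $14.5500 each)
After Purchase 2: 281 on hand, pool $5,044.80 (≈ $17.9530 each)
After Purchase 3: 349 on hand, pool $6,377.60 (≈ $18.2739 each)
After Purchase 4: 639 on hand, pool $10,872.60 (≈ $17.0150 each)
After Purchase 5: 736 on hand, pool $12,657.40 (≈ $17.1976 each)
Sale 1, sell 450: 450/736 × $12,657.40 → $7,738.89
Sale 2, sell 114: 114/286 × $4,918.51 → $1,960.52
Total COGS = $7,738.89 + $1,960.52 = $9,699.41
Ending inventory (cost pool remaining) = $2,957.99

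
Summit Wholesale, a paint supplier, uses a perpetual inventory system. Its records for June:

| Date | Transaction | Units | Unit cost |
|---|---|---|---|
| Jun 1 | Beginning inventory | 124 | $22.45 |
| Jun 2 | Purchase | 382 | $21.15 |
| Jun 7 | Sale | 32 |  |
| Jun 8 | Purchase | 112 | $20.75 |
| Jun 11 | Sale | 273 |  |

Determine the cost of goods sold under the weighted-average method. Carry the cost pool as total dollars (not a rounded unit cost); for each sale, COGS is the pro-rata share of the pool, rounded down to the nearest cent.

COGS = $6,510.42

After Jun 1: 124 on hand, pool $2,783.80 (≈ $22.4500 each)
After Jun 2: 506 on hand, pool $10,863.10 (≈ $21.4686 each)
Jun 7, sell 32: 32/506 × $10,863.10 → $686.99
After Jun 8: 586 on hand, pool $12,500.11 (≈ $21.3312 each)
Jun 11, sell 273: 273/586 × $12,500.11 → $5,823.43
Total COGS = $686.99 + $5,823.43 = $6,510.42
Ending inventory (cost pool remaining) = $6,676.68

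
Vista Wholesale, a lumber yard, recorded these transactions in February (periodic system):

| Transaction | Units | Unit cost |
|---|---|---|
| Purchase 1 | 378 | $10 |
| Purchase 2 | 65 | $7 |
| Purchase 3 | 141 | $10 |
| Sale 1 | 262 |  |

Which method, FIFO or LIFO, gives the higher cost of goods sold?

FIFO COGS: 262 @ $10 = $2,620
LIFO COGS: 141 @ $10 + 65 @ $7 + 56 @ $10 = $2,425

FIFO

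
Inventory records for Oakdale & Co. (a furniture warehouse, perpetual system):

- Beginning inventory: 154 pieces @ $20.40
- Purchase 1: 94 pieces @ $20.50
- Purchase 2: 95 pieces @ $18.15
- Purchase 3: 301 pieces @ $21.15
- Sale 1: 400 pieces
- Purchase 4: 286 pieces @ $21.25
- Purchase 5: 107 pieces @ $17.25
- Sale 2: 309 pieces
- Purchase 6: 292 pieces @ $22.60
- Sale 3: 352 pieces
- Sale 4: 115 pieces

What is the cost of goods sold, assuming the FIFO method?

Sale 1 (400) [FIFO — oldest first]: 154 @ $20.40 + 94 @ $20.50 + 95 @ $18.15 + 57 @ $21.15 = $7,998.40
Sale 2 (309) [FIFO — oldest first]: 244 @ $21.15 + 65 @ $21.25 = $6,541.85
Sale 3 (352) [FIFO — oldest first]: 221 @ $21.25 + 107 @ $17.25 + 24 @ $22.60 = $7,084.40
Sale 4 (115) [FIFO — oldest first]: 115 @ $22.60 = $2,599.00
Total COGS = $7,998.40 + $6,541.85 + $7,084.40 + $2,599.00 = $24,223.65
Ending inventory: 153 @ $22.60 = $3,457.80

COGS = $24,223.65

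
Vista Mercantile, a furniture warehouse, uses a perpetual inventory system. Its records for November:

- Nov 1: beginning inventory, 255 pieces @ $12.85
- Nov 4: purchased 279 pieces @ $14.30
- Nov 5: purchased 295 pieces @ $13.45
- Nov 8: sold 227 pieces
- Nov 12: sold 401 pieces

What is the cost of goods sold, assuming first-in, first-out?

COGS = $8,530.75

Nov 8, 227 sold [FIFO — oldest first]: 227 @ $12.85 = $2,916.95
Nov 12, 401 sold [FIFO — oldest first]: 28 @ $12.85 + 279 @ $14.30 + 94 @ $13.45 = $5,613.80
Total COGS = $2,916.95 + $5,613.80 = $8,530.75
Ending inventory: 201 @ $13.45 = $2,703.45
Check: goods available $11,234.20 = COGS $8,530.75 + ending $2,703.45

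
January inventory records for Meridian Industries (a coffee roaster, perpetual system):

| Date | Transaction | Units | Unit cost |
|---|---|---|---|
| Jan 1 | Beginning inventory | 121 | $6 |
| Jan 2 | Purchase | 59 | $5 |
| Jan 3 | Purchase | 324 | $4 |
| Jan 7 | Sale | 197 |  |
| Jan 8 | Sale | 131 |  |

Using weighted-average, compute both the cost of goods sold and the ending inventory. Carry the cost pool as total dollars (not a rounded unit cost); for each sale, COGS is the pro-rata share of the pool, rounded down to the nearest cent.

COGS = $1,507.88; ending inventory = $809.12

After Jan 1: 121 on hand, pool $726.00 (≈ $6.0000 each)
After Jan 2: 180 on hand, pool $1,021.00 (≈ $5.6722 each)
After Jan 3: 504 on hand, pool $2,317.00 (≈ $4.5972 each)
Jan 7, sell 197: 197/504 × $2,317.00 → $905.65
Jan 8, sell 131: 131/307 × $1,411.35 → $602.23
Total COGS = $905.65 + $602.23 = $1,507.88
Ending inventory (cost pool remaining) = $809.12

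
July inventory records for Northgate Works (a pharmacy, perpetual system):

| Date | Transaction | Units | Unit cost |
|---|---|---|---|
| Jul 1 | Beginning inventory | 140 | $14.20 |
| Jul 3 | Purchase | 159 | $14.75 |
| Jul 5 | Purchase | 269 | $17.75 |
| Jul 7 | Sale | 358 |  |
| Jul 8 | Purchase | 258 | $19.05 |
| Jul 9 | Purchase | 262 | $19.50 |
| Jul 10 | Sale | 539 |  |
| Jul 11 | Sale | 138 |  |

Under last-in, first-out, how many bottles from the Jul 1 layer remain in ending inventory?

Jul 7, 358 sold [LIFO — newest first]: 269 @ $17.75 + 89 @ $14.75 = $6,087.50
Jul 10, 539 sold [LIFO — newest first]: 262 @ $19.50 + 258 @ $19.05 + 19 @ $14.75 = $10,304.15
Jul 11, 138 sold [LIFO — newest first]: 51 @ $14.75 + 87 @ $14.20 = $1,987.65
Total COGS = $6,087.50 + $10,304.15 + $1,987.65 = $18,379.30
Ending inventory: 53 @ $14.20 = $752.60

53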